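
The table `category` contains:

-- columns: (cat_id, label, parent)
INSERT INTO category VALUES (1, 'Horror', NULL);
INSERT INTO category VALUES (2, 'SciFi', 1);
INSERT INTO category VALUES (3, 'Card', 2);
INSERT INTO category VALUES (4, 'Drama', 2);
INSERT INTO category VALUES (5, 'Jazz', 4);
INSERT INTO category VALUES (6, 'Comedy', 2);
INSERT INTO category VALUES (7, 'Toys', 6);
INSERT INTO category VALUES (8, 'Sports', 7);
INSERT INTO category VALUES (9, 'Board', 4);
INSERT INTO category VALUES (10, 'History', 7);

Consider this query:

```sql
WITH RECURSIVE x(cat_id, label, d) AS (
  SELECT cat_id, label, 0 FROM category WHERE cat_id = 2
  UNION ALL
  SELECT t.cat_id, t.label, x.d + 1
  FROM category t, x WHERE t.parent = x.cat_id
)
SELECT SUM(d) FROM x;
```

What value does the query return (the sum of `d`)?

Base: cat_id=2 (SciFi) at d 0.
Iteration 1: rows with parent in {2} -> Card (id 3, d 1), Drama (id 4, d 1), Comedy (id 6, d 1).
Iteration 2: rows with parent in {3,4,6} -> Jazz (id 5, d 2), Toys (id 7, d 2), Board (id 9, d 2).
Iteration 3: rows with parent in {5,7,9} -> Sports (id 8, d 3), History (id 10, d 3).
Iteration 4: no rows with parent in {8,10}; recursion stops.
SUM(d) = 0 + 1 + 1 + 1 + 2 + 2 + 2 + 3 + 3 = 15.

15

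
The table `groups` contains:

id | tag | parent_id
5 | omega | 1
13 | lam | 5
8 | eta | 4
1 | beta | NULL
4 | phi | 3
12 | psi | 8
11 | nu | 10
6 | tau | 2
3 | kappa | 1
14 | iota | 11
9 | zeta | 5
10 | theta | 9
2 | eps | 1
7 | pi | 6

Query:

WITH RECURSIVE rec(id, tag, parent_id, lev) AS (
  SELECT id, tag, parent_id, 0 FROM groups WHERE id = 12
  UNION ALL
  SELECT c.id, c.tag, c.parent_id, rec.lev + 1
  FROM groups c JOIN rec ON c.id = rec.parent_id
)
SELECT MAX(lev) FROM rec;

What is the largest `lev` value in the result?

4

Base: id=12 (psi), parent_id=8, lev 0.
Iteration 1: join on id=8 -> eta (id 8, parent_id=4, lev 1).
Iteration 2: join on id=4 -> phi (id 4, parent_id=3, lev 2).
Iteration 3: join on id=3 -> kappa (id 3, parent_id=1, lev 3).
Iteration 4: join on id=1 -> beta (id 1, parent_id=NULL, lev 4).
Iteration 5: parent_id is NULL; no match; recursion stops.
lev values: 0, 1, 2, 3, 4; the maximum is 4.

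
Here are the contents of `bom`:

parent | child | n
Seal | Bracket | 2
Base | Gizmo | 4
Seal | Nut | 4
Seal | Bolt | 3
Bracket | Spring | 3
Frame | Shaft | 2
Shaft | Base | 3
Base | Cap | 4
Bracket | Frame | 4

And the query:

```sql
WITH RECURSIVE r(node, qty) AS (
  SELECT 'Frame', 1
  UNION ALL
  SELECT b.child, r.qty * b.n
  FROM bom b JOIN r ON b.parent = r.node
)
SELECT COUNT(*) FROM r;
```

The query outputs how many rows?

5

Base: (Frame, qty=1).
Iteration 1: components of {Frame} -> Shaft = 1*2 = 2.
Iteration 2: components of {Shaft} -> Base = 2*3 = 6.
Iteration 3: components of {Base} -> Cap = 6*4 = 24, Gizmo = 6*4 = 24.
Iteration 4: no further components; recursion stops.
Total rows emitted: 5.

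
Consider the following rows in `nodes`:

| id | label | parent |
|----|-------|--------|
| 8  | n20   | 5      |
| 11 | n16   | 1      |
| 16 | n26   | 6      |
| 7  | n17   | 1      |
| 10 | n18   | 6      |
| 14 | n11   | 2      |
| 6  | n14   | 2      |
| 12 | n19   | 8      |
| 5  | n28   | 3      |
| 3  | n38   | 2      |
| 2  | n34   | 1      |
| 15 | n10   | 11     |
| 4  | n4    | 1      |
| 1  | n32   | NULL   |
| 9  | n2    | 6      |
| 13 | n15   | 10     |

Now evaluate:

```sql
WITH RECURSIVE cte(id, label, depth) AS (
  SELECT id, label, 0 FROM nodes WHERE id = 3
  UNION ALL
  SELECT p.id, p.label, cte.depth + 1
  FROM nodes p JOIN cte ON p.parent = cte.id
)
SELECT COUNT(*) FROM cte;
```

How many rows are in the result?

4

Base: id=3 (n38) at depth 0.
Iteration 1: rows with parent in {3} -> n28 (id 5, depth 1).
Iteration 2: rows with parent in {5} -> n20 (id 8, depth 2).
Iteration 3: rows with parent in {8} -> n19 (id 12, depth 3).
Iteration 4: no rows with parent in {12}; recursion stops.
Total rows emitted: 4.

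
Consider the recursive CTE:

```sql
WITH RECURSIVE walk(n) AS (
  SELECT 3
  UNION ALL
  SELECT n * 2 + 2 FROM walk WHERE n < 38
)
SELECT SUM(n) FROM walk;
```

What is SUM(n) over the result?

67

Base: n=3.
Iteration 1: 3 < 38 holds -> n = 3 * 2 + 2 = 8.
Iteration 2: 8 < 38 holds -> n = 8 * 2 + 2 = 18.
Iteration 3: 18 < 38 holds -> n = 18 * 2 + 2 = 38.
Iteration 4: 38 < 38 fails; recursion stops.
SUM(n) = 3 + 8 + 18 + 38 = 67.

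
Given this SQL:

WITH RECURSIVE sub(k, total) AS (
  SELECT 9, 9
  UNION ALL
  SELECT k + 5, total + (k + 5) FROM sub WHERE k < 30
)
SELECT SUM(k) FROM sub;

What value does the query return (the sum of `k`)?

129

Base: k=9, total=9.
Iteration 1: 9 < 30 holds -> k = 9 + 5 = 14, total = 9 + 14 = 23.
Iteration 2: 14 < 30 holds -> k = 14 + 5 = 19, total = 23 + 19 = 42.
Iteration 3: 19 < 30 holds -> k = 19 + 5 = 24, total = 42 + 24 = 66.
Iteration 4: 24 < 30 holds -> k = 24 + 5 = 29, total = 66 + 29 = 95.
Iteration 5: 29 < 30 holds -> k = 29 + 5 = 34, total = 95 + 34 = 129.
Iteration 6: 34 < 30 fails; recursion stops.
SUM(k) = 9 + 14 + 19 + 24 + 29 + 34 = 129.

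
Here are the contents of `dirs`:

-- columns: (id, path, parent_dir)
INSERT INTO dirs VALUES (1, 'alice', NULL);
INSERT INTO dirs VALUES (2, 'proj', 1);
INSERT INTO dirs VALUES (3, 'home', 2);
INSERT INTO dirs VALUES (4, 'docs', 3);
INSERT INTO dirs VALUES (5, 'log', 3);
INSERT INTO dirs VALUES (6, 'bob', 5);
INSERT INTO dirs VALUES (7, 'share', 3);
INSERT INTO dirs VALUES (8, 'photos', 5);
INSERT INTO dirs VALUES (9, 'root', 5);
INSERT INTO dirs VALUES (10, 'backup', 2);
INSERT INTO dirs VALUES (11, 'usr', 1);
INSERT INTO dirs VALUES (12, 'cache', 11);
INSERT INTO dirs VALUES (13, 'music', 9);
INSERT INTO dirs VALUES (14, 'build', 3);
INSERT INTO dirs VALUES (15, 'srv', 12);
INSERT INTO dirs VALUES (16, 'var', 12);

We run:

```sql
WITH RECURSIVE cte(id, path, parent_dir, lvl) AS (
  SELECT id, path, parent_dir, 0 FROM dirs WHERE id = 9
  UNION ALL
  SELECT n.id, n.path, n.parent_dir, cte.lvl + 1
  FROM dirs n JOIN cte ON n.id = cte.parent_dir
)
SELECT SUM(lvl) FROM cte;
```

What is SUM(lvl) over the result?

Base: id=9 (root), parent_dir=5, lvl 0.
Iteration 1: join on id=5 -> log (id 5, parent_dir=3, lvl 1).
Iteration 2: join on id=3 -> home (id 3, parent_dir=2, lvl 2).
Iteration 3: join on id=2 -> proj (id 2, parent_dir=1, lvl 3).
Iteration 4: join on id=1 -> alice (id 1, parent_dir=NULL, lvl 4).
Iteration 5: parent_dir is NULL; no match; recursion stops.
SUM(lvl) = 0 + 1 + 2 + 3 + 4 = 10.

10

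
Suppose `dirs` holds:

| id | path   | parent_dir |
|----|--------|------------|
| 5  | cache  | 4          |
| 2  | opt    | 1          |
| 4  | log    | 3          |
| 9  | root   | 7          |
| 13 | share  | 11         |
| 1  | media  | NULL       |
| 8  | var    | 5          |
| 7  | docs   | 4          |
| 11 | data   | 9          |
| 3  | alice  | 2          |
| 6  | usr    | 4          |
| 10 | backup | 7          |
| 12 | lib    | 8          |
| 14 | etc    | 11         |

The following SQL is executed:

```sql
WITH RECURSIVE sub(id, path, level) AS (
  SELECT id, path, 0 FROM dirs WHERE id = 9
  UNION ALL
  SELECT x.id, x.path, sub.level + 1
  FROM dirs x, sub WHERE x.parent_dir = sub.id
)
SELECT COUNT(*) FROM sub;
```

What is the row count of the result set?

4

Base: id=9 (root) at level 0.
Iteration 1: rows with parent_dir in {9} -> data (id 11, level 1).
Iteration 2: rows with parent_dir in {11} -> share (id 13, level 2), etc (id 14, level 2).
Iteration 3: no rows with parent_dir in {13,14}; recursion stops.
Total rows emitted: 4.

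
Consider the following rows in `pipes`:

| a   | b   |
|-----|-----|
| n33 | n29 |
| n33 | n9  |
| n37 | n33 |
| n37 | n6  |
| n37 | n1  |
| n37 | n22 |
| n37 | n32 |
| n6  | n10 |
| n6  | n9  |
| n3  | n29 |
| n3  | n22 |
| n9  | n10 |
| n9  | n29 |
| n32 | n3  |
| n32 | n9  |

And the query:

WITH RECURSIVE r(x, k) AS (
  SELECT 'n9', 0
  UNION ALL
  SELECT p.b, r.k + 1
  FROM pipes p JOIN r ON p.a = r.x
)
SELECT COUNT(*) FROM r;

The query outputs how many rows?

Base: (n9, k=0).
Iteration 1: edges from {n9} -> (n10, k=1), (n29, k=1).
Iteration 2: no outgoing edges from {n10,n29}; recursion stops.
Total rows emitted: 3.

3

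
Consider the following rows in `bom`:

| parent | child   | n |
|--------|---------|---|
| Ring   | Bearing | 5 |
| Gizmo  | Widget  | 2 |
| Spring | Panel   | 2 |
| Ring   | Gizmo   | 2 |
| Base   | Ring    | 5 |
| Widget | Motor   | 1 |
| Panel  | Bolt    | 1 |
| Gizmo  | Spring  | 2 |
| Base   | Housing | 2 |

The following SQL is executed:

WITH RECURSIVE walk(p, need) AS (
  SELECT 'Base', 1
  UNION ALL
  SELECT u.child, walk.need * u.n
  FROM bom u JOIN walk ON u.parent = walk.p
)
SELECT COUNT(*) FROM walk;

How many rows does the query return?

10

Base: (Base, need=1).
Iteration 1: components of {Base} -> Housing = 1*2 = 2, Ring = 1*5 = 5.
Iteration 2: components of {Housing,Ring} -> Bearing = 5*5 = 25, Gizmo = 5*2 = 10.
Iteration 3: components of {Bearing,Gizmo} -> Spring = 10*2 = 20, Widget = 10*2 = 20.
Iteration 4: components of {Spring,Widget} -> Motor = 20*1 = 20, Panel = 20*2 = 40.
Iteration 5: components of {Motor,Panel} -> Bolt = 40*1 = 40.
Iteration 6: no further components; recursion stops.
Total rows emitted: 10.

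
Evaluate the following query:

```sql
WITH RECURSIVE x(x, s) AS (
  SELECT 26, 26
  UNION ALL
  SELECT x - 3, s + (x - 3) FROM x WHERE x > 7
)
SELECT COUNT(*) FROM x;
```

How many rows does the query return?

8

Base: x=26, s=26.
Iteration 1: 26 > 7 holds -> x = 26 - 3 = 23, s = 26 + 23 = 49.
Iteration 2: 23 > 7 holds -> x = 23 - 3 = 20, s = 49 + 20 = 69.
Iteration 3: 20 > 7 holds -> x = 20 - 3 = 17, s = 69 + 17 = 86.
Iteration 4: 17 > 7 holds -> x = 17 - 3 = 14, s = 86 + 14 = 100.
Iteration 5: 14 > 7 holds -> x = 14 - 3 = 11, s = 100 + 11 = 111.
Iteration 6: 11 > 7 holds -> x = 11 - 3 = 8, s = 111 + 8 = 119.
Iteration 7: 8 > 7 holds -> x = 8 - 3 = 5, s = 119 + 5 = 124.
Iteration 8: 5 > 7 fails; recursion stops.
Total rows emitted: 8.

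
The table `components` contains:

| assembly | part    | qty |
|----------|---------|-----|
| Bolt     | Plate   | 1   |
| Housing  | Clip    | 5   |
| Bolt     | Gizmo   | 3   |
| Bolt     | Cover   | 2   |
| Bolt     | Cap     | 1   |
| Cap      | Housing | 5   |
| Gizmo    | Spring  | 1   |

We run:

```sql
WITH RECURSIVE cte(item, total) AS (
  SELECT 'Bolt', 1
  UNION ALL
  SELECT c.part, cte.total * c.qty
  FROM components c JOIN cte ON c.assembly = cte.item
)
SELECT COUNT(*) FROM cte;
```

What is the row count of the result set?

8

Base: (Bolt, total=1).
Iteration 1: components of {Bolt} -> Cap = 1*1 = 1, Cover = 1*2 = 2, Gizmo = 1*3 = 3, Plate = 1*1 = 1.
Iteration 2: components of {Cap,Cover,Gizmo,Plate} -> Housing = 1*5 = 5, Spring = 3*1 = 3.
Iteration 3: components of {Housing,Spring} -> Clip = 5*5 = 25.
Iteration 4: no further components; recursion stops.
Total rows emitted: 8.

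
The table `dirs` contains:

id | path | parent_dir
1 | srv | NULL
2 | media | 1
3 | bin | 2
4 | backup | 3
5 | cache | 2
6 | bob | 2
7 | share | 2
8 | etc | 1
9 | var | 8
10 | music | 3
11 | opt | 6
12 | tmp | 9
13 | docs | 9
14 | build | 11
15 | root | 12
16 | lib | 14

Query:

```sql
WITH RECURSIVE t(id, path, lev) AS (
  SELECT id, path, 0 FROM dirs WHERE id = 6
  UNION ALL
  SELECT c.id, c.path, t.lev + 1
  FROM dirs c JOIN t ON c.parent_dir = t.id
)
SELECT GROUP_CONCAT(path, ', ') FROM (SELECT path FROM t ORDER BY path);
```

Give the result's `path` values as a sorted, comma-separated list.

bob, build, lib, opt

Base: id=6 (bob) at lev 0.
Iteration 1: rows with parent_dir in {6} -> opt (id 11, lev 1).
Iteration 2: rows with parent_dir in {11} -> build (id 14, lev 2).
Iteration 3: rows with parent_dir in {14} -> lib (id 16, lev 3).
Iteration 4: no rows with parent_dir in {16}; recursion stops.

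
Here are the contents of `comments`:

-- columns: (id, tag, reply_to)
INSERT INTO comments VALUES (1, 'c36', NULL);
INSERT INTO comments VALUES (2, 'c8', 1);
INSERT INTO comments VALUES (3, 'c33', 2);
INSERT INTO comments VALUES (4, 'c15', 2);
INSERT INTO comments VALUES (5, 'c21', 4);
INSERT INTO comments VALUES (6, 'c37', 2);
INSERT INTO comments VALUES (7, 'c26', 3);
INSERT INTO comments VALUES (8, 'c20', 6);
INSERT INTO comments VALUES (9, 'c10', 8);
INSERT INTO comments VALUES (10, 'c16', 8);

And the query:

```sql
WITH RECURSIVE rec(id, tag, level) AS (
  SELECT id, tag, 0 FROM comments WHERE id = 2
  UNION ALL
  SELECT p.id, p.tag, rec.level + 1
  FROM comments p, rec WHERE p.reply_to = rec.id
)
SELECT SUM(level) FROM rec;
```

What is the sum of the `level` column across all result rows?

Base: id=2 (c8) at level 0.
Iteration 1: rows with reply_to in {2} -> c33 (id 3, level 1), c15 (id 4, level 1), c37 (id 6, level 1).
Iteration 2: rows with reply_to in {3,4,6} -> c21 (id 5, level 2), c26 (id 7, level 2), c20 (id 8, level 2).
Iteration 3: rows with reply_to in {5,7,8} -> c10 (id 9, level 3), c16 (id 10, level 3).
Iteration 4: no rows with reply_to in {9,10}; recursion stops.
SUM(level) = 0 + 1 + 1 + 1 + 2 + 2 + 2 + 3 + 3 = 15.

15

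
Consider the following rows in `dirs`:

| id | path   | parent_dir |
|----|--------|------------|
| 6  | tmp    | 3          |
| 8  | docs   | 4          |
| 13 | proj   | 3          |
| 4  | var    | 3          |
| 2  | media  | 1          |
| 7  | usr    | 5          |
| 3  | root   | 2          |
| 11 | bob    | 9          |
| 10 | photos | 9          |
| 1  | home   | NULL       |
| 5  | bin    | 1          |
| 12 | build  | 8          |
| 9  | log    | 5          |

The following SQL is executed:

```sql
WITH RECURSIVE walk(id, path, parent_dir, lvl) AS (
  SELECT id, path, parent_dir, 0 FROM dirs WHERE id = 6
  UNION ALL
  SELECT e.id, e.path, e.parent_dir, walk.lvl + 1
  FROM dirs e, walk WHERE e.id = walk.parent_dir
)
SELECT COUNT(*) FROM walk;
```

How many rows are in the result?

Base: id=6 (tmp), parent_dir=3, lvl 0.
Iteration 1: join on id=3 -> root (id 3, parent_dir=2, lvl 1).
Iteration 2: join on id=2 -> media (id 2, parent_dir=1, lvl 2).
Iteration 3: join on id=1 -> home (id 1, parent_dir=NULL, lvl 3).
Iteration 4: parent_dir is NULL; no match; recursion stops.
Total rows emitted: 4.

4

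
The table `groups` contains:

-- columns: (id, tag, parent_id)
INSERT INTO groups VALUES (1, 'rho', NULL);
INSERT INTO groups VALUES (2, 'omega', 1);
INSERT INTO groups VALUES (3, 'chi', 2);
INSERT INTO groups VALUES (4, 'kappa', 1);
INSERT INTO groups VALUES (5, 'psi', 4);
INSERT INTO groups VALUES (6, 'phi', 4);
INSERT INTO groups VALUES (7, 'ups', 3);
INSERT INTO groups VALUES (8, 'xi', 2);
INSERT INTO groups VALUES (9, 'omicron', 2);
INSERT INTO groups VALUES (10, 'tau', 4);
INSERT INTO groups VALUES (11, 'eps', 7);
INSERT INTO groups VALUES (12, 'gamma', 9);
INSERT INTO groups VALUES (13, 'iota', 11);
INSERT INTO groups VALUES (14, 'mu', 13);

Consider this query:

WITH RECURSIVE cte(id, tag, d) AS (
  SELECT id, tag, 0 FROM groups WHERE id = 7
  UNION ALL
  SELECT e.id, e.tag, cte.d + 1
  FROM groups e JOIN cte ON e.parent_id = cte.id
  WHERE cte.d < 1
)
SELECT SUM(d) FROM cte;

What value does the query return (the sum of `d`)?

1

Base: id=7 (ups) at d 0.
Iteration 1: rows with parent_id in {7} -> eps (id 11, d 1).
Iteration 2: d < 1 fails for all current rows; recursion stops.
SUM(d) = 0 + 1 = 1.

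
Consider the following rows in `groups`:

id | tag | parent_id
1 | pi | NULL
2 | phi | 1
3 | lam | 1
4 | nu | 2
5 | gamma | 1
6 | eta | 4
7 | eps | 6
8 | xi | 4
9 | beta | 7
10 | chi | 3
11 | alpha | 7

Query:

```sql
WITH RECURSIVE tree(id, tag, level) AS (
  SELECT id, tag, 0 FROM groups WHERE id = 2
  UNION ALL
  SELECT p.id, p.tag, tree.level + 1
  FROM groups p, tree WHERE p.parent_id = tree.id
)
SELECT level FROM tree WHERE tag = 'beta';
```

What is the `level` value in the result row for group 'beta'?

4

Base: id=2 (phi) at level 0.
Iteration 1: rows with parent_id in {2} -> nu (id 4, level 1).
Iteration 2: rows with parent_id in {4} -> eta (id 6, level 2), xi (id 8, level 2).
Iteration 3: rows with parent_id in {6,8} -> eps (id 7, level 3).
Iteration 4: rows with parent_id in {7} -> beta (id 9, level 4), alpha (id 11, level 4).
Iteration 5: no rows with parent_id in {9,11}; recursion stops.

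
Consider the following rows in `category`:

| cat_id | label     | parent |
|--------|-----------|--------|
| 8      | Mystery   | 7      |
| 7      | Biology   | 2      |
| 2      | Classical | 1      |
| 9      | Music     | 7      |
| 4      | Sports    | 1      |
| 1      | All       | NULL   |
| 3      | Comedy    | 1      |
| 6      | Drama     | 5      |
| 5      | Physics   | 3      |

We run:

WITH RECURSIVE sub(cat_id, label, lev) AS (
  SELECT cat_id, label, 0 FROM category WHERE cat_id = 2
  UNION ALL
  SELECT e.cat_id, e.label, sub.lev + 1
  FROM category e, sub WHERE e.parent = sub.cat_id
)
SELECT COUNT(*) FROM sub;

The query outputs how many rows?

Base: cat_id=2 (Classical) at lev 0.
Iteration 1: rows with parent in {2} -> Biology (id 7, lev 1).
Iteration 2: rows with parent in {7} -> Mystery (id 8, lev 2), Music (id 9, lev 2).
Iteration 3: no rows with parent in {8,9}; recursion stops.
Total rows emitted: 4.

4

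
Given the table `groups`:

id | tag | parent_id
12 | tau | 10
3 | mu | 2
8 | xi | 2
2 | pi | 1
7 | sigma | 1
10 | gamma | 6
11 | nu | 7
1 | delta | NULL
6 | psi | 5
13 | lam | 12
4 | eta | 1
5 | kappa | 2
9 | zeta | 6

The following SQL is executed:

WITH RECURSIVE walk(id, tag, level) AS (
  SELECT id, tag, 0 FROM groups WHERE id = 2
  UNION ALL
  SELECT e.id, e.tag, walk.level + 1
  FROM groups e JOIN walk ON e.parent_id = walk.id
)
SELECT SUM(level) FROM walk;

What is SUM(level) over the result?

20

Base: id=2 (pi) at level 0.
Iteration 1: rows with parent_id in {2} -> mu (id 3, level 1), kappa (id 5, level 1), xi (id 8, level 1).
Iteration 2: rows with parent_id in {3,5,8} -> psi (id 6, level 2).
Iteration 3: rows with parent_id in {6} -> zeta (id 9, level 3), gamma (id 10, level 3).
Iteration 4: rows with parent_id in {9,10} -> tau (id 12, level 4).
Iteration 5: rows with parent_id in {12} -> lam (id 13, level 5).
Iteration 6: no rows with parent_id in {13}; recursion stops.
SUM(level) = 0 + 1 + 1 + 1 + 2 + 3 + 3 + 4 + 5 = 20.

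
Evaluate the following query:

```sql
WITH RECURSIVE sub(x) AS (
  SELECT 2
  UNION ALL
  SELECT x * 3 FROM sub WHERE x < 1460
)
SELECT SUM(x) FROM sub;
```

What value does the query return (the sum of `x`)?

6560

Base: x=2.
Iteration 1: 2 < 1460 holds -> x = 2 * 3 = 6.
Iteration 2: 6 < 1460 holds -> x = 6 * 3 = 18.
Iteration 3: 18 < 1460 holds -> x = 18 * 3 = 54.
Iteration 4: 54 < 1460 holds -> x = 54 * 3 = 162.
Iteration 5: 162 < 1460 holds -> x = 162 * 3 = 486.
Iteration 6: 486 < 1460 holds -> x = 486 * 3 = 1458.
Iteration 7: 1458 < 1460 holds -> x = 1458 * 3 = 4374.
Iteration 8: 4374 < 1460 fails; recursion stops.
SUM(x) = 2 + 6 + 18 + 54 + 162 + 486 + 1458 + 4374 = 6560.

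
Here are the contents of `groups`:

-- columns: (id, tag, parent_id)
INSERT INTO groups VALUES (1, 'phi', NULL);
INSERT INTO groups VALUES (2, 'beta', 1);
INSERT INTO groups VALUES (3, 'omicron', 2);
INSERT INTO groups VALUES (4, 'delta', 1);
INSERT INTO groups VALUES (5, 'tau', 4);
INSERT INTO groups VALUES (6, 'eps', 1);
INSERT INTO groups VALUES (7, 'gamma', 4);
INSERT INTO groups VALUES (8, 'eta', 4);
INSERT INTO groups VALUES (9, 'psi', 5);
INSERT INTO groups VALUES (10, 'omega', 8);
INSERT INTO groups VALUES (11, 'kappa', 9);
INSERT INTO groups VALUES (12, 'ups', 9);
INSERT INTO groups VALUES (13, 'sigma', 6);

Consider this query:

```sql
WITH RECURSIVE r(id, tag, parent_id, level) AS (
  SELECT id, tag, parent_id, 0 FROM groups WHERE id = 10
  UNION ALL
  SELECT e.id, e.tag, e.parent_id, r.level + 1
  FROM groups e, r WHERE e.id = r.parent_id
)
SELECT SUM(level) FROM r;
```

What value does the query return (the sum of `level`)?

Base: id=10 (omega), parent_id=8, level 0.
Iteration 1: join on id=8 -> eta (id 8, parent_id=4, level 1).
Iteration 2: join on id=4 -> delta (id 4, parent_id=1, level 2).
Iteration 3: join on id=1 -> phi (id 1, parent_id=NULL, level 3).
Iteration 4: parent_id is NULL; no match; recursion stops.
SUM(level) = 0 + 1 + 2 + 3 = 6.

6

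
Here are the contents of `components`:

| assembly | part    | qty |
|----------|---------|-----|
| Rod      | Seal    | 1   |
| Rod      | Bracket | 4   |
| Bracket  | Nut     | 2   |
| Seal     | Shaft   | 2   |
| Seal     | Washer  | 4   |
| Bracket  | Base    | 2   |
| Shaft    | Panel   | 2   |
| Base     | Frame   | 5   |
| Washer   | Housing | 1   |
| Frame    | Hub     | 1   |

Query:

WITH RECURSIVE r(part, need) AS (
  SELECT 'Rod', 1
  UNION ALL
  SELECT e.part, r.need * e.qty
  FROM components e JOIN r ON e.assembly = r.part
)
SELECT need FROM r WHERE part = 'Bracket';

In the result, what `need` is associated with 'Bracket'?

4

Base: (Rod, need=1).
Iteration 1: components of {Rod} -> Bracket = 1*4 = 4, Seal = 1*1 = 1.
Iteration 2: components of {Bracket,Seal} -> Base = 4*2 = 8, Nut = 4*2 = 8, Shaft = 1*2 = 2, Washer = 1*4 = 4.
Iteration 3: components of {Base,Nut,Shaft,Washer} -> Frame = 8*5 = 40, Housing = 4*1 = 4, Panel = 2*2 = 4.
Iteration 4: components of {Frame,Housing,Panel} -> Hub = 40*1 = 40.
Iteration 5: no further components; recursion stops.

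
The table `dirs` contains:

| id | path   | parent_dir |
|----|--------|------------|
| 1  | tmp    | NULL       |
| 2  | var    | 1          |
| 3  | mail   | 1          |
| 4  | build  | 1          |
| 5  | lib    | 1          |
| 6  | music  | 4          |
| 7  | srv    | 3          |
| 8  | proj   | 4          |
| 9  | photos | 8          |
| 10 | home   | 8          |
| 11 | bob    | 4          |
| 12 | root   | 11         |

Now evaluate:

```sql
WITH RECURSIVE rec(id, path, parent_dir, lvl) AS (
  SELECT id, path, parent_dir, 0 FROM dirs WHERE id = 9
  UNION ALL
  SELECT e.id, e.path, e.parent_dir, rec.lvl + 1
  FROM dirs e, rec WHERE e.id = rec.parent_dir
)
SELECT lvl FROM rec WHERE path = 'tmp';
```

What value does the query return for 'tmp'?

Base: id=9 (photos), parent_dir=8, lvl 0.
Iteration 1: join on id=8 -> proj (id 8, parent_dir=4, lvl 1).
Iteration 2: join on id=4 -> build (id 4, parent_dir=1, lvl 2).
Iteration 3: join on id=1 -> tmp (id 1, parent_dir=NULL, lvl 3).
Iteration 4: parent_dir is NULL; no match; recursion stops.

3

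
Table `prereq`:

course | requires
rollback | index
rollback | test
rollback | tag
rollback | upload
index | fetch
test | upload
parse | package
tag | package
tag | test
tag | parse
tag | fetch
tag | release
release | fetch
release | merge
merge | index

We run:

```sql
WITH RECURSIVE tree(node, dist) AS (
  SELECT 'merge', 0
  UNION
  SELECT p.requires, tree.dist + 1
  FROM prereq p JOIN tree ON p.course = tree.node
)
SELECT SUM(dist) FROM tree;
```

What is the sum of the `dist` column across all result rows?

Base: (merge, dist=0).
Iteration 1: edges from {merge} -> (index, dist=1).
Iteration 2: edges from {index} -> (fetch, dist=2).
Iteration 3: no outgoing edges from {fetch}; recursion stops.
SUM(dist) = 0 + 1 + 2 = 3.

3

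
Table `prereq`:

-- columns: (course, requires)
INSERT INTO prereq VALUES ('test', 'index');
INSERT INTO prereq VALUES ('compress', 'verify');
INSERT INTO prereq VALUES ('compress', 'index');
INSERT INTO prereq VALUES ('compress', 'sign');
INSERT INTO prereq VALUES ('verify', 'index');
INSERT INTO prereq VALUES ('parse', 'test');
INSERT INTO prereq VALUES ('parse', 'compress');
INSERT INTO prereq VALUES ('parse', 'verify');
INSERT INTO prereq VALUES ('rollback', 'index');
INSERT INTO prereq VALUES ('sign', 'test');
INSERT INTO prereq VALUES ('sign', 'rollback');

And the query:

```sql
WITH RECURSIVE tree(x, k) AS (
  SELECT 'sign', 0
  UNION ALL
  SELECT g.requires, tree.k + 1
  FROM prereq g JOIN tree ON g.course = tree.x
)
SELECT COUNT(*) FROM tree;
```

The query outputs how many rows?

5

Base: (sign, k=0).
Iteration 1: edges from {sign} -> (rollback, k=1), (test, k=1).
Iteration 2: edges from {rollback,test} -> (index, k=2) x2. [UNION ALL keeps all 2 new rows, including repeats]
Iteration 3: no outgoing edges from {index}; recursion stops.
Total rows emitted: 5.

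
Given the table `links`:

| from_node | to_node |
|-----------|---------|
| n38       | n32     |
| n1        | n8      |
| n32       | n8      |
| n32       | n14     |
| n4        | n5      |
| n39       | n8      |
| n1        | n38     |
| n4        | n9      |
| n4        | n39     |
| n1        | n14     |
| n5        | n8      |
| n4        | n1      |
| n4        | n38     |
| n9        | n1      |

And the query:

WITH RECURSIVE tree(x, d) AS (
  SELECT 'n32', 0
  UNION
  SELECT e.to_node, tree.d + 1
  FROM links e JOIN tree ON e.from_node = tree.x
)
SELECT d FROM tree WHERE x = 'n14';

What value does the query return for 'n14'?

1

Base: (n32, d=0).
Iteration 1: edges from {n32} -> (n14, d=1), (n8, d=1).
Iteration 2: no outgoing edges from {n14,n8}; recursion stops.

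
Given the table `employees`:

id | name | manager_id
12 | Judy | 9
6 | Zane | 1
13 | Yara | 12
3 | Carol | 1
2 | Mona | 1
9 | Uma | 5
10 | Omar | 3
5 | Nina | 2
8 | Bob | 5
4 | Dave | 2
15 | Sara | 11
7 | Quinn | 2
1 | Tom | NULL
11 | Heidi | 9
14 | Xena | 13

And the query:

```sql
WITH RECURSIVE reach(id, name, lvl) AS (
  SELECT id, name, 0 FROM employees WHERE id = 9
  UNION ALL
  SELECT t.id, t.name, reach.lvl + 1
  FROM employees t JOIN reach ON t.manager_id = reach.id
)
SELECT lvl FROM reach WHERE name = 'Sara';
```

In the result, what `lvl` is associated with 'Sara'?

2

Base: id=9 (Uma) at lvl 0.
Iteration 1: rows with manager_id in {9} -> Heidi (id 11, lvl 1), Judy (id 12, lvl 1).
Iteration 2: rows with manager_id in {11,12} -> Yara (id 13, lvl 2), Sara (id 15, lvl 2).
Iteration 3: rows with manager_id in {13,15} -> Xena (id 14, lvl 3).
Iteration 4: no rows with manager_id in {14}; recursion stops.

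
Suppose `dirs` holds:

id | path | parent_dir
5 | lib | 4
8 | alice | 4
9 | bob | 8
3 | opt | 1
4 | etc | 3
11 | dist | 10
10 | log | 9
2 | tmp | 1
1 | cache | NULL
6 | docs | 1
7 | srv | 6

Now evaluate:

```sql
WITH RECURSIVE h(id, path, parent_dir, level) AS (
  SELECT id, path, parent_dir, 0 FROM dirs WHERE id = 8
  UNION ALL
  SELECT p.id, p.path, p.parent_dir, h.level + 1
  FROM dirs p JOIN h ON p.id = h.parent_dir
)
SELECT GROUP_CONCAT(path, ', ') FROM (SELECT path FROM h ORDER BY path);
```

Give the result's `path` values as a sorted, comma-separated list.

alice, cache, etc, opt

Base: id=8 (alice), parent_dir=4, level 0.
Iteration 1: join on id=4 -> etc (id 4, parent_dir=3, level 1).
Iteration 2: join on id=3 -> opt (id 3, parent_dir=1, level 2).
Iteration 3: join on id=1 -> cache (id 1, parent_dir=NULL, level 3).
Iteration 4: parent_dir is NULL; no match; recursion stops.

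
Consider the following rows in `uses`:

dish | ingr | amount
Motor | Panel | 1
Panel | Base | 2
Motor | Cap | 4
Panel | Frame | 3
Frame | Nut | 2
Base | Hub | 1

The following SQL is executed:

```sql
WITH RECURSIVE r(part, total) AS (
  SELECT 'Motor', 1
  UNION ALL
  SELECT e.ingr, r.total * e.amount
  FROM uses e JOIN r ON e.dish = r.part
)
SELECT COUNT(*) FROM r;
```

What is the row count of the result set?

7

Base: (Motor, total=1).
Iteration 1: components of {Motor} -> Cap = 1*4 = 4, Panel = 1*1 = 1.
Iteration 2: components of {Cap,Panel} -> Base = 1*2 = 2, Frame = 1*3 = 3.
Iteration 3: components of {Base,Frame} -> Hub = 2*1 = 2, Nut = 3*2 = 6.
Iteration 4: no further components; recursion stops.
Total rows emitted: 7.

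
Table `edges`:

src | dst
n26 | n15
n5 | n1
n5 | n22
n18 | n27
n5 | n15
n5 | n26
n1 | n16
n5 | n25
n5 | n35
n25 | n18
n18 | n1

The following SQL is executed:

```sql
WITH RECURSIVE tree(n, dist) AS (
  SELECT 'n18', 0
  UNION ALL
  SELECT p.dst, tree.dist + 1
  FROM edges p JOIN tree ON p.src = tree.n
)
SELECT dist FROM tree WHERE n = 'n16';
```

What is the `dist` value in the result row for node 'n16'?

2

Base: (n18, dist=0).
Iteration 1: edges from {n18} -> (n1, dist=1), (n27, dist=1).
Iteration 2: edges from {n1,n27} -> (n16, dist=2).
Iteration 3: no outgoing edges from {n16}; recursion stops.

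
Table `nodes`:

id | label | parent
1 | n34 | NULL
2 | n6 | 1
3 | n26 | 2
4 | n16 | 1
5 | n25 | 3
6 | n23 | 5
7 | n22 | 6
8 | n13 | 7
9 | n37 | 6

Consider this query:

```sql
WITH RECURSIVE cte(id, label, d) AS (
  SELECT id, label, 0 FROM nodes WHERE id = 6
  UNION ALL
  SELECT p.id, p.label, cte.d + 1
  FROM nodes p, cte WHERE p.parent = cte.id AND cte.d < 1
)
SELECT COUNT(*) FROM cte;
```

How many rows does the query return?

3

Base: id=6 (n23) at d 0.
Iteration 1: rows with parent in {6} -> n22 (id 7, d 1), n37 (id 9, d 1).
Iteration 2: d < 1 fails for all current rows; recursion stops.
Total rows emitted: 3.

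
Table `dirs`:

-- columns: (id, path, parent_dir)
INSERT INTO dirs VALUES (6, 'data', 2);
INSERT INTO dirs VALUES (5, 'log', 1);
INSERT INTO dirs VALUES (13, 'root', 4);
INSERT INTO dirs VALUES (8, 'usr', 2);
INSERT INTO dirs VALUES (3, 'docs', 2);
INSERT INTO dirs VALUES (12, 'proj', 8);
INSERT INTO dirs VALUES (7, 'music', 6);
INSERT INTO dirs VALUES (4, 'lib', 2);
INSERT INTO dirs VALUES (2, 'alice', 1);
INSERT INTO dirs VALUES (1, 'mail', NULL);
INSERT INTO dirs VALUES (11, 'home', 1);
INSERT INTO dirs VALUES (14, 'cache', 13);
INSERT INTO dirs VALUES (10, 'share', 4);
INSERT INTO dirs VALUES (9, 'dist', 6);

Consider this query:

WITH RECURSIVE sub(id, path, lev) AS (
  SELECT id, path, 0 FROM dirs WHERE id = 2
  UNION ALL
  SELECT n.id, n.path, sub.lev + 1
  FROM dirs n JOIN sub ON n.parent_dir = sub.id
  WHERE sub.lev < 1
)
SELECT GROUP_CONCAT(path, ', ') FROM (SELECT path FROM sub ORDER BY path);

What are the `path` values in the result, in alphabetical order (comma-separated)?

Base: id=2 (alice) at lev 0.
Iteration 1: rows with parent_dir in {2} -> docs (id 3, lev 1), lib (id 4, lev 1), data (id 6, lev 1), usr (id 8, lev 1).
Iteration 2: lev < 1 fails for all current rows; recursion stops.

alice, data, docs, lib, usr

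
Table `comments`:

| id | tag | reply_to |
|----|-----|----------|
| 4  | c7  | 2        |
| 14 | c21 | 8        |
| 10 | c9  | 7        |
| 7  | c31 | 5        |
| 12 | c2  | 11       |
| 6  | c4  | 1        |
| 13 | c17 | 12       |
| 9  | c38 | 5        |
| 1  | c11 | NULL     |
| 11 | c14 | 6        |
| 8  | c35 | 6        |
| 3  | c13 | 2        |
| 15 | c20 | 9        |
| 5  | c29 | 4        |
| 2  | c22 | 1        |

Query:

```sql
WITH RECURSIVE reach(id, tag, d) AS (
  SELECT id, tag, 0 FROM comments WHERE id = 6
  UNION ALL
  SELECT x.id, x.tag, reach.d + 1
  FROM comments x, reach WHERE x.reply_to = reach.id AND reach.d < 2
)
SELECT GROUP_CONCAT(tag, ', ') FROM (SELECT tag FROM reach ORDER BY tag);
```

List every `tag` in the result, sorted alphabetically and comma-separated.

Base: id=6 (c4) at d 0.
Iteration 1: rows with reply_to in {6} -> c35 (id 8, d 1), c14 (id 11, d 1).
Iteration 2: rows with reply_to in {8,11} -> c2 (id 12, d 2), c21 (id 14, d 2).
Iteration 3: d < 2 fails for all current rows; recursion stops.

c14, c2, c21, c35, c4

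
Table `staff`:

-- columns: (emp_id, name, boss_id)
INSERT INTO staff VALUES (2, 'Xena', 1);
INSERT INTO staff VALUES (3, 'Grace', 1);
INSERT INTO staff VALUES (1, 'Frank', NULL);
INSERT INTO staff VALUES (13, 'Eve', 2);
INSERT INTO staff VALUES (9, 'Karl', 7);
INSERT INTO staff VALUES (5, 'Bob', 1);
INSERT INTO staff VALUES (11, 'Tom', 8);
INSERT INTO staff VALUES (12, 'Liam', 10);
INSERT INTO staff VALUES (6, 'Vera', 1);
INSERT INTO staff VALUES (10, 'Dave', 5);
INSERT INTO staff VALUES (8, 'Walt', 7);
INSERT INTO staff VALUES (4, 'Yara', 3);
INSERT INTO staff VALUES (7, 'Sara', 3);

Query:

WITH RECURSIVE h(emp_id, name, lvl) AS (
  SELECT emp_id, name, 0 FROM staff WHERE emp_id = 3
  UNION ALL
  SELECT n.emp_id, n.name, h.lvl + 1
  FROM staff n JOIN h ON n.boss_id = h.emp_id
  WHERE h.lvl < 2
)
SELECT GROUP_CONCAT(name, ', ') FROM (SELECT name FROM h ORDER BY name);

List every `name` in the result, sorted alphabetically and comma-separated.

Base: emp_id=3 (Grace) at lvl 0.
Iteration 1: rows with boss_id in {3} -> Yara (id 4, lvl 1), Sara (id 7, lvl 1).
Iteration 2: rows with boss_id in {4,7} -> Walt (id 8, lvl 2), Karl (id 9, lvl 2).
Iteration 3: lvl < 2 fails for all current rows; recursion stops.

Grace, Karl, Sara, Walt, Yara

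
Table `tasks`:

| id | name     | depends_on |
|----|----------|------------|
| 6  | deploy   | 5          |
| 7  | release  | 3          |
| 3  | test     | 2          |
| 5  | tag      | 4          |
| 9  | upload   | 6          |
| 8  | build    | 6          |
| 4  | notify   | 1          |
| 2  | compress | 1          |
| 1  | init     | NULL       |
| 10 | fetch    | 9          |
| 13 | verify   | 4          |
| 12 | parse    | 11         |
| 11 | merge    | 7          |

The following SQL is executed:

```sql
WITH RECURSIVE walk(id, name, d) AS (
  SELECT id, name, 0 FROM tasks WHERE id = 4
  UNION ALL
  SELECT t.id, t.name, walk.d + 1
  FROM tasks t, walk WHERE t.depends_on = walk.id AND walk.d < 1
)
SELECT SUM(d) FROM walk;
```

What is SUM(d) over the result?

Base: id=4 (notify) at d 0.
Iteration 1: rows with depends_on in {4} -> tag (id 5, d 1), verify (id 13, d 1).
Iteration 2: d < 1 fails for all current rows; recursion stops.
SUM(d) = 0 + 1 + 1 = 2.

2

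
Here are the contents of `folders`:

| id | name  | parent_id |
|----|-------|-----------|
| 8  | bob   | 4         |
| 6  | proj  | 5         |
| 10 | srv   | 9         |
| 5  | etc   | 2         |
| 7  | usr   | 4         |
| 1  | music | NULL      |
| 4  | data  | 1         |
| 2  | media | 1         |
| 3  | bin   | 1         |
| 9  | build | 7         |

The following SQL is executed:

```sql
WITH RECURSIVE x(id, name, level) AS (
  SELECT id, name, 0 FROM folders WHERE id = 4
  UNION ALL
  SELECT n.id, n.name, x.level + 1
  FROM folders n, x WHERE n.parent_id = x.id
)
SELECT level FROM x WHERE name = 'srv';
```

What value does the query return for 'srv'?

Base: id=4 (data) at level 0.
Iteration 1: rows with parent_id in {4} -> usr (id 7, level 1), bob (id 8, level 1).
Iteration 2: rows with parent_id in {7,8} -> build (id 9, level 2).
Iteration 3: rows with parent_id in {9} -> srv (id 10, level 3).
Iteration 4: no rows with parent_id in {10}; recursion stops.

3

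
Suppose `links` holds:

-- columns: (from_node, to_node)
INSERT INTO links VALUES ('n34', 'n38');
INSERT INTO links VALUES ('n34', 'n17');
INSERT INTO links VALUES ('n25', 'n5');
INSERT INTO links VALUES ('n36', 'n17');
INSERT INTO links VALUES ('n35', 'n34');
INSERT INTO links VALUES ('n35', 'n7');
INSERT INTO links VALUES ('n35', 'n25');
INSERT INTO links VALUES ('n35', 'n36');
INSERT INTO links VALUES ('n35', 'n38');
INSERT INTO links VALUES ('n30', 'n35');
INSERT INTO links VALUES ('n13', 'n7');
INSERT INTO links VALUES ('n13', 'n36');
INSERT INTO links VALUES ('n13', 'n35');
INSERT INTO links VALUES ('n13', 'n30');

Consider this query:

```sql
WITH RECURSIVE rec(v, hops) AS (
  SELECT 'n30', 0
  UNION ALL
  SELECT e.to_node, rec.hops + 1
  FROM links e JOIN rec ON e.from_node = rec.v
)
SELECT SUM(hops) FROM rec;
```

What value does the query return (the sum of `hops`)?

Base: (n30, hops=0).
Iteration 1: edges from {n30} -> (n35, hops=1).
Iteration 2: edges from {n35} -> (n25, hops=2), (n34, hops=2), (n36, hops=2), (n38, hops=2), (n7, hops=2).
Iteration 3: edges from {n25,n34,n36,n38,n7} -> (n17, hops=3) x2, (n38, hops=3), (n5, hops=3). [UNION ALL keeps all 4 new rows, including repeats]
Iteration 4: no outgoing edges from {n17,n38,n5}; recursion stops.
SUM(hops) = 0 + 1 + 2 + 2 + 2 + 2 + 2 + 3 + 3 + 3 + 3 = 23.

23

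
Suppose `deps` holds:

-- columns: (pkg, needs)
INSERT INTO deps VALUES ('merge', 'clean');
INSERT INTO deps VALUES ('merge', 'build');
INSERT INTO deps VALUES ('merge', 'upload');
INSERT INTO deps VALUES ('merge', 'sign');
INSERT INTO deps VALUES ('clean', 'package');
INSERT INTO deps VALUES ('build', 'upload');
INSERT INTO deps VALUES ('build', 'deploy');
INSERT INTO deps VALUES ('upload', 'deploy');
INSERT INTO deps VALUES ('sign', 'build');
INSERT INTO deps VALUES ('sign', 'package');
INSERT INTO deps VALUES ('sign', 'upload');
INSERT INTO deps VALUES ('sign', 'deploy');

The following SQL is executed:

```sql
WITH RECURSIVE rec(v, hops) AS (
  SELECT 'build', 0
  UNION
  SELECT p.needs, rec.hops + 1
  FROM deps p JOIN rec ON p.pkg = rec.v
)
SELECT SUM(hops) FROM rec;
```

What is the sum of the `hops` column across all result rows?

Base: (build, hops=0).
Iteration 1: edges from {build} -> (deploy, hops=1), (upload, hops=1).
Iteration 2: edges from {deploy,upload} -> (deploy, hops=2).
Iteration 3: no outgoing edges from {deploy}; recursion stops.
SUM(hops) = 0 + 1 + 1 + 2 = 4.

4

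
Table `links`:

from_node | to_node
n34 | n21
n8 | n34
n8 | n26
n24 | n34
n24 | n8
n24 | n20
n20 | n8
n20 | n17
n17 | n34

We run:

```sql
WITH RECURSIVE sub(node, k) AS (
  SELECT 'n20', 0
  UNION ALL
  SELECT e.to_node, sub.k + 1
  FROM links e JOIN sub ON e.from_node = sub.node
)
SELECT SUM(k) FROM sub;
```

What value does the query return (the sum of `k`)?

14

Base: (n20, k=0).
Iteration 1: edges from {n20} -> (n17, k=1), (n8, k=1).
Iteration 2: edges from {n17,n8} -> (n26, k=2), (n34, k=2) x2. [UNION ALL keeps all 3 new rows, including repeats]
Iteration 3: edges from {n26,n34} -> (n21, k=3) x2. [UNION ALL keeps all 2 new rows, including repeats]
Iteration 4: no outgoing edges from {n21}; recursion stops.
SUM(k) = 0 + 1 + 1 + 2 + 2 + 2 + 3 + 3 = 14.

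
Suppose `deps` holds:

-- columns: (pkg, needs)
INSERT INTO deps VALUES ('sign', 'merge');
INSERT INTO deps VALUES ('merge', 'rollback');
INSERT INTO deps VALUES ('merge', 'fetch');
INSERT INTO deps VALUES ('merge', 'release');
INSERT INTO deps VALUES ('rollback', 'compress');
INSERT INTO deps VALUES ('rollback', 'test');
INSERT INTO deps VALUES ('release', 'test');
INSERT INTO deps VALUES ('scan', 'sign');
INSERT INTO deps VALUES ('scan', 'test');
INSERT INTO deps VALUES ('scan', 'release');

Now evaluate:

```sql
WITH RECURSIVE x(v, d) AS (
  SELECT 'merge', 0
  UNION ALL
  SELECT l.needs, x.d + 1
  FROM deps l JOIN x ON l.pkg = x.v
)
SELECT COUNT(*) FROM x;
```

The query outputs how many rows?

7

Base: (merge, d=0).
Iteration 1: edges from {merge} -> (fetch, d=1), (release, d=1), (rollback, d=1).
Iteration 2: edges from {fetch,release,rollback} -> (compress, d=2), (test, d=2) x2. [UNION ALL keeps all 3 new rows, including repeats]
Iteration 3: no outgoing edges from {compress,test}; recursion stops.
Total rows emitted: 7.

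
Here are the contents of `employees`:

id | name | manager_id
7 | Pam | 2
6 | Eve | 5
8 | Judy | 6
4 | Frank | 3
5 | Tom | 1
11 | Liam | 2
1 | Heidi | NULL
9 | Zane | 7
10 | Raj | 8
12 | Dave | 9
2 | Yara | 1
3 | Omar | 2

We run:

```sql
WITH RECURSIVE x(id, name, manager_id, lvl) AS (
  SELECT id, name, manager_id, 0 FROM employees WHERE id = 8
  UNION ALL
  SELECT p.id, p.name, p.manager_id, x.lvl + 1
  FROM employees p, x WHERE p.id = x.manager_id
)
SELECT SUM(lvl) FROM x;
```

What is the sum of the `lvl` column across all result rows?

Base: id=8 (Judy), manager_id=6, lvl 0.
Iteration 1: join on id=6 -> Eve (id 6, manager_id=5, lvl 1).
Iteration 2: join on id=5 -> Tom (id 5, manager_id=1, lvl 2).
Iteration 3: join on id=1 -> Heidi (id 1, manager_id=NULL, lvl 3).
Iteration 4: manager_id is NULL; no match; recursion stops.
SUM(lvl) = 0 + 1 + 2 + 3 = 6.

6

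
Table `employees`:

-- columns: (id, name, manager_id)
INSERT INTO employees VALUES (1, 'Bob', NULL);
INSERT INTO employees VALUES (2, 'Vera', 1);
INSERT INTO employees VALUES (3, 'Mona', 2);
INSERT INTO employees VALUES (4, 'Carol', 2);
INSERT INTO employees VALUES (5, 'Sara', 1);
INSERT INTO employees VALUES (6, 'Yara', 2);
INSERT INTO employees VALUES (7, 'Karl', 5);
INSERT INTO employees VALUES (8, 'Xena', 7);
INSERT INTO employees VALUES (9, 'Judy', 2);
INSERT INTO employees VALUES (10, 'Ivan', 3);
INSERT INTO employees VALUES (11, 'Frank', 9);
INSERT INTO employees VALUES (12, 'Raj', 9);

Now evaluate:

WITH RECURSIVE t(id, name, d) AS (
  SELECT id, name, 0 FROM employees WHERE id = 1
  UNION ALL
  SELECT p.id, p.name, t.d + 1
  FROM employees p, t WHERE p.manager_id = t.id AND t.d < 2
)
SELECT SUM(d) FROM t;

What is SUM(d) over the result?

Base: id=1 (Bob) at d 0.
Iteration 1: rows with manager_id in {1} -> Vera (id 2, d 1), Sara (id 5, d 1).
Iteration 2: rows with manager_id in {2,5} -> Mona (id 3, d 2), Carol (id 4, d 2), Yara (id 6, d 2), Karl (id 7, d 2), Judy (id 9, d 2).
Iteration 3: d < 2 fails for all current rows; recursion stops.
SUM(d) = 0 + 1 + 1 + 2 + 2 + 2 + 2 + 2 = 12.

12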